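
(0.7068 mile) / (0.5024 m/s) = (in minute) 37.74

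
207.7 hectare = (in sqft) 2.236e+07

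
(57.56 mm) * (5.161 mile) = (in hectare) 0.04781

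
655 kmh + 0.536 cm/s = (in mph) 407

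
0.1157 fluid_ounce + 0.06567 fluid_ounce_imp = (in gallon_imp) 0.001163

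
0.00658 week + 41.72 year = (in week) 2175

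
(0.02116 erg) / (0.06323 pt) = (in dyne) 9.486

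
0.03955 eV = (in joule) 6.337e-21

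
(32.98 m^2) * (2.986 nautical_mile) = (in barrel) 1.147e+06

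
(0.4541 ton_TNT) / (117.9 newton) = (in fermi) 1.611e+22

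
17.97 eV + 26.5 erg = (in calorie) 6.334e-07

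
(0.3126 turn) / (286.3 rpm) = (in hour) 1.82e-05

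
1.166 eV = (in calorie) 4.465e-20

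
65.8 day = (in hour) 1579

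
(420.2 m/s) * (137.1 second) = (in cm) 5.761e+06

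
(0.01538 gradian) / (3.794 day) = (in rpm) 7.038e-09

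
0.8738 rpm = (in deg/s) 5.243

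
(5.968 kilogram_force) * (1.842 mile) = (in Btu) 164.4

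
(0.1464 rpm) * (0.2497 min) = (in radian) 0.2297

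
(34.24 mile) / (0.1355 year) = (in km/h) 0.04642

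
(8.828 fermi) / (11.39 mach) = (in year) 7.218e-26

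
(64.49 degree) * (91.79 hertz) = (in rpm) 986.6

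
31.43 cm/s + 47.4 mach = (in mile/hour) 3.61e+04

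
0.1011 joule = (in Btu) 9.582e-05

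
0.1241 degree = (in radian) 0.002166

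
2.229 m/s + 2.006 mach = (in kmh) 2467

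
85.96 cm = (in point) 2437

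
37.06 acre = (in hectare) 15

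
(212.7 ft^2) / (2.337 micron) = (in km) 8455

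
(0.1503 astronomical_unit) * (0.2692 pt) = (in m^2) 2.135e+06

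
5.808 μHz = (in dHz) 5.808e-05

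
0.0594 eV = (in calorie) 2.275e-21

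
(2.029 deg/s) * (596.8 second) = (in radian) 21.13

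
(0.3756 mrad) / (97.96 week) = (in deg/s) 3.632e-10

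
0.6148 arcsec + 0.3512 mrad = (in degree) 0.02029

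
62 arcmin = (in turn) 0.00287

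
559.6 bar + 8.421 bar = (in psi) 8238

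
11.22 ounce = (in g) 318.1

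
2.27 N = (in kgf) 0.2315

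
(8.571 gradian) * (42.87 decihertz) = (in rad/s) 0.5772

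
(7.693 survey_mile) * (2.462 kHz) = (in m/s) 3.048e+07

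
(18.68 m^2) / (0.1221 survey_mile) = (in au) 6.355e-13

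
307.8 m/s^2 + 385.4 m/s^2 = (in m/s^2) 693.2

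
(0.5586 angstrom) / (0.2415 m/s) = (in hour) 6.425e-14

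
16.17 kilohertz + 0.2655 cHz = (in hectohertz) 161.7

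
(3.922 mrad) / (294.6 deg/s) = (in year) 2.419e-11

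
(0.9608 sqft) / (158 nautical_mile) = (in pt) 0.0008647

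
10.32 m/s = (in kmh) 37.15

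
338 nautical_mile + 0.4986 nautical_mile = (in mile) 389.5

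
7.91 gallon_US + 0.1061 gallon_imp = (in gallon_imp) 6.693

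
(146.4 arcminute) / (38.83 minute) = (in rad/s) 1.828e-05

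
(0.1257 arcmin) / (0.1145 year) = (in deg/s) 5.802e-10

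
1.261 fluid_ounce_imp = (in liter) 0.03583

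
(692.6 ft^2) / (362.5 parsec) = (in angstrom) 5.752e-08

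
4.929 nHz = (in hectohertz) 4.929e-11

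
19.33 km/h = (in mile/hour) 12.01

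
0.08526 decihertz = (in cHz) 0.8526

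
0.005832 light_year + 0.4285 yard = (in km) 5.517e+10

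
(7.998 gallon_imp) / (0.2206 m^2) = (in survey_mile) 0.0001024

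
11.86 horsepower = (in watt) 8844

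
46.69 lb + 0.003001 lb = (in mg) 2.118e+07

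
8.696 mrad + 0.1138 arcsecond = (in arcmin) 29.9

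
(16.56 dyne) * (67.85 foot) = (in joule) 0.003425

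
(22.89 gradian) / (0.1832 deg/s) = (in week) 0.0001859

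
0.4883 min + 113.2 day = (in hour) 2717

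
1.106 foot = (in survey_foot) 1.106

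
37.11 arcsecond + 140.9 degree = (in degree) 140.9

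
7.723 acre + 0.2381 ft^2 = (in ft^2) 3.364e+05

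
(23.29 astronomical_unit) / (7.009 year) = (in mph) 3.526e+04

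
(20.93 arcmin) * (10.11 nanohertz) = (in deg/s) 3.527e-09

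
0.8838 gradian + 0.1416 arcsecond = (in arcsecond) 2864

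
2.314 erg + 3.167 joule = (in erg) 3.167e+07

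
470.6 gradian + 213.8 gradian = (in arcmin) 3.696e+04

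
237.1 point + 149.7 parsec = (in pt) 1.309e+22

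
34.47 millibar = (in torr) 25.85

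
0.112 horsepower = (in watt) 83.52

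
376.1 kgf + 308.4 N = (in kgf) 407.5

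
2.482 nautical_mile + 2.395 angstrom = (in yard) 5027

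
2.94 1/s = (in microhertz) 2.94e+06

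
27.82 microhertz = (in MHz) 2.782e-11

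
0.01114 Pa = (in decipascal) 0.1114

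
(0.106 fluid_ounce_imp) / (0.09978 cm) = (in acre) 7.459e-07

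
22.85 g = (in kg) 0.02285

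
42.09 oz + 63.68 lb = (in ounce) 1061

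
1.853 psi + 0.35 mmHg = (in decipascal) 1.282e+05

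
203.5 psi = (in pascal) 1.403e+06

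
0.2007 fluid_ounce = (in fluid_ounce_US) 0.2007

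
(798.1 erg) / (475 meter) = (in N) 1.68e-07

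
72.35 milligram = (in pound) 0.0001595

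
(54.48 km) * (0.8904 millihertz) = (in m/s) 48.51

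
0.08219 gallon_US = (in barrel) 0.001957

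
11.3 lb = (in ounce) 180.8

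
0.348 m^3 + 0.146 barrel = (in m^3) 0.3712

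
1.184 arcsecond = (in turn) 9.136e-07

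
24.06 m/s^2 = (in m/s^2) 24.06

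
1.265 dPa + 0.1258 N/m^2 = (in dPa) 2.523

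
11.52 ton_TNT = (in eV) 3.008e+29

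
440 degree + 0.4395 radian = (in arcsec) 1.675e+06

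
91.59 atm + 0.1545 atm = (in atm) 91.74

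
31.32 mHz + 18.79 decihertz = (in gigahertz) 1.91e-09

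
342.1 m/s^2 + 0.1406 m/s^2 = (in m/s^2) 342.2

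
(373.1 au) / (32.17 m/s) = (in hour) 4.819e+08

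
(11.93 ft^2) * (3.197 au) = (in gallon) 1.4e+14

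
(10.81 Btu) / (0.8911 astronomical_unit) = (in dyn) 0.008556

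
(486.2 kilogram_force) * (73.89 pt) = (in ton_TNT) 2.971e-08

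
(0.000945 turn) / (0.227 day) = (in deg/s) 1.735e-05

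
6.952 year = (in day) 2537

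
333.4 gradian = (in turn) 0.8335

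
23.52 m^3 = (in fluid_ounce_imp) 8.278e+05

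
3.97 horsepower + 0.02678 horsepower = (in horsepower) 3.997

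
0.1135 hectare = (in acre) 0.2805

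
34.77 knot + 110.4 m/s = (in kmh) 461.8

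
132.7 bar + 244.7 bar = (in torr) 2.831e+05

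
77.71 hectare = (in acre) 192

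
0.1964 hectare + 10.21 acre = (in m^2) 4.328e+04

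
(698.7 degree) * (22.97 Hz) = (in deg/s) 1.605e+04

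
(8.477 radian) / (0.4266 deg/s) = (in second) 1139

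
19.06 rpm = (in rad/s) 1.996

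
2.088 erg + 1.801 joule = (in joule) 1.801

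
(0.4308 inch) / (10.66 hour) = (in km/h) 1.026e-06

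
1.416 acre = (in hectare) 0.573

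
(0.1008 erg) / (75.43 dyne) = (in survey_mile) 8.304e-09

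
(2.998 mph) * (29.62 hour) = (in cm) 1.429e+07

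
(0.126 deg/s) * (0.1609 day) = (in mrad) 3.057e+04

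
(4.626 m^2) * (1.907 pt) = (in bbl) 0.01957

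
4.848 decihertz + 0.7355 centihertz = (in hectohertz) 0.004922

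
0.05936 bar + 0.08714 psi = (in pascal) 6537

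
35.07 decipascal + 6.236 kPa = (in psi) 0.905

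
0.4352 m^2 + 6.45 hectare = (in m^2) 6.45e+04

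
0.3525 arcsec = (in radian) 1.709e-06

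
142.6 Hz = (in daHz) 14.26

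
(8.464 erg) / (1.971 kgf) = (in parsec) 1.419e-24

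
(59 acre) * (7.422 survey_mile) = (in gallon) 7.534e+11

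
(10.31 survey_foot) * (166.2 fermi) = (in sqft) 5.622e-12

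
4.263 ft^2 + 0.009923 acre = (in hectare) 0.004055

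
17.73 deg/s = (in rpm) 2.955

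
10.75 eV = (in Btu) 1.632e-21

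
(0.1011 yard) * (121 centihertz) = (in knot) 0.2174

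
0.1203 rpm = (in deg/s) 0.7218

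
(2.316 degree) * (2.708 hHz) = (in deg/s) 627.2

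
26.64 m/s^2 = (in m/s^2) 26.64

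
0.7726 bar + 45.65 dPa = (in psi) 11.21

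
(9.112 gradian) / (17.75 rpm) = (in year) 2.442e-09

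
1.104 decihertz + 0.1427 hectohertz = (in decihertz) 143.8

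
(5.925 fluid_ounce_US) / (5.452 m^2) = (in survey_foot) 0.0001054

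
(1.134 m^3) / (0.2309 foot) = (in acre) 0.003982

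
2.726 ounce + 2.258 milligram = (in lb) 0.1704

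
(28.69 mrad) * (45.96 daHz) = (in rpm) 125.9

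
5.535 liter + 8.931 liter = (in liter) 14.47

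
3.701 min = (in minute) 3.701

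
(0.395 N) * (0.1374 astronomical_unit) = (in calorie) 1.941e+09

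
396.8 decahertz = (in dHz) 3.968e+04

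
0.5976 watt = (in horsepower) 0.0008014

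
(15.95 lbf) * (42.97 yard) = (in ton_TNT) 6.663e-07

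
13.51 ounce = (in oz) 13.51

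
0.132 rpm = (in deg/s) 0.792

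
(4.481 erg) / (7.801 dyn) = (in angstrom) 5.744e+07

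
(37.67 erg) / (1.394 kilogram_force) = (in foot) 9.041e-07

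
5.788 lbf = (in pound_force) 5.788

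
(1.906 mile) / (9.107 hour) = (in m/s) 0.09356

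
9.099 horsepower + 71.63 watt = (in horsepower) 9.195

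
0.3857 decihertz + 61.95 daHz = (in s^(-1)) 619.5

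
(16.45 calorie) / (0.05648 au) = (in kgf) 8.306e-10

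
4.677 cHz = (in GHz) 4.677e-11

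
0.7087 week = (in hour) 119.1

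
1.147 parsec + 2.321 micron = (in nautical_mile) 1.911e+13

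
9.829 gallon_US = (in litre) 37.21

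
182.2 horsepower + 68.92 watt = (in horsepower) 182.3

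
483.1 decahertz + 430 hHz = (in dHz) 4.783e+05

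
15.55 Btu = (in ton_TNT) 3.921e-06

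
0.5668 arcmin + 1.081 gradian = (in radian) 0.01715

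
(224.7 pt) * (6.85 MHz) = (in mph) 1.215e+06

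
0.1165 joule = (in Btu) 0.0001104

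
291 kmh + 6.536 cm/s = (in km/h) 291.2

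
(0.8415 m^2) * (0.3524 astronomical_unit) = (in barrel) 2.79e+11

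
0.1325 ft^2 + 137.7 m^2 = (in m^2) 137.7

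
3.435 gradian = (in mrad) 53.96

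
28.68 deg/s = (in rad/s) 0.5006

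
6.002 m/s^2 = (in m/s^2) 6.002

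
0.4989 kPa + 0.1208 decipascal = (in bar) 0.004989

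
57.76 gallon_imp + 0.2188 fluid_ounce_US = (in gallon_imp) 57.76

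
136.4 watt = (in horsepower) 0.1829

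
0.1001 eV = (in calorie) 3.833e-21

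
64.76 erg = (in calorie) 1.548e-06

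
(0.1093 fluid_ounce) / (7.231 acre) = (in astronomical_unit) 7.384e-22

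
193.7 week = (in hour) 3.254e+04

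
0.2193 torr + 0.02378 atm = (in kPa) 2.439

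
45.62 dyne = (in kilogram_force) 4.652e-05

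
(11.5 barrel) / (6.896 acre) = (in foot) 0.0002149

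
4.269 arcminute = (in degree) 0.07115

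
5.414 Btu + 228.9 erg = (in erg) 5.712e+10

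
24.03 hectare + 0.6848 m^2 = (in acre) 59.38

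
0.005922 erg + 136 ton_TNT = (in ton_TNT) 136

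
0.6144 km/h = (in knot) 0.3317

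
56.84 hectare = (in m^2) 5.684e+05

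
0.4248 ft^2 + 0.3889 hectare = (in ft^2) 4.186e+04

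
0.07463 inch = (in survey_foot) 0.006219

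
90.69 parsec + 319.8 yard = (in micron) 2.798e+24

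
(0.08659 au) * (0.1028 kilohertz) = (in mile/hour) 2.979e+12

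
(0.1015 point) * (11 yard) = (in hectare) 3.602e-08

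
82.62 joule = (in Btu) 0.07831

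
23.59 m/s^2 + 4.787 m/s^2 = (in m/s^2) 28.38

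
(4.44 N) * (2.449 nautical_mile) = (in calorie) 4813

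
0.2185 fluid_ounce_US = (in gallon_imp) 0.001421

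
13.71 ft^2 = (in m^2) 1.274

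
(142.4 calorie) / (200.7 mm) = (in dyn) 2.969e+08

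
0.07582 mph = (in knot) 0.06589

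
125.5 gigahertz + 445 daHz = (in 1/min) 7.53e+12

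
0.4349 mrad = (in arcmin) 1.495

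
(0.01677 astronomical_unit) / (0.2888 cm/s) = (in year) 2.755e+04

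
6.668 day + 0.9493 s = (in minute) 9602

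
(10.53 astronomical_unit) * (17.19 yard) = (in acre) 6.119e+09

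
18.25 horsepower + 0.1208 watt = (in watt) 1.361e+04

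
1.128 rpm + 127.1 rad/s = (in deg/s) 7289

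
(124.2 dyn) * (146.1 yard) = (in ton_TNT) 3.966e-11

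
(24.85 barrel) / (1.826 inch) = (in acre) 0.02105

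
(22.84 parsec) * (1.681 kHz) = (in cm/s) 1.185e+23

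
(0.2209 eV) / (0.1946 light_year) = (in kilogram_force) 1.96e-36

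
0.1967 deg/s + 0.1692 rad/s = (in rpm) 1.649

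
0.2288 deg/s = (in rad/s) 0.003993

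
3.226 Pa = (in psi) 0.0004679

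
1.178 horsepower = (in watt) 878.4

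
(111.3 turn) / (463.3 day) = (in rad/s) 1.747e-05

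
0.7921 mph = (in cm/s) 35.41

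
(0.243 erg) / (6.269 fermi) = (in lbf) 8.714e+05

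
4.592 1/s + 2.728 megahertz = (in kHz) 2728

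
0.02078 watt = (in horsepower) 2.787e-05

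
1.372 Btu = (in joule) 1448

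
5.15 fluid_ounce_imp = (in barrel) 0.0009204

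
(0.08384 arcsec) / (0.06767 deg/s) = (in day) 3.983e-09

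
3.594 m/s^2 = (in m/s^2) 3.594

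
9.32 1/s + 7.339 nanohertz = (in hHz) 0.0932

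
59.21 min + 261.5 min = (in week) 0.03182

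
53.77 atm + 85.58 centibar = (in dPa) 5.534e+07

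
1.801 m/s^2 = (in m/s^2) 1.801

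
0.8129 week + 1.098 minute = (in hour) 136.6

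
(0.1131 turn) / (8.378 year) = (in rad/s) 2.69e-09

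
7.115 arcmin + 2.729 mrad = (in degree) 0.2749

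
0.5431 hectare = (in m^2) 5431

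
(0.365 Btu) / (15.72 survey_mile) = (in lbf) 0.003422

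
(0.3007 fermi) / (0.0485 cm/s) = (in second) 6.2e-13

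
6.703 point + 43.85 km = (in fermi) 4.385e+19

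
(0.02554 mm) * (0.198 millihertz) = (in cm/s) 5.057e-07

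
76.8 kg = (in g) 7.68e+04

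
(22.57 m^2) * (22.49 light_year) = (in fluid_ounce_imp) 1.69e+23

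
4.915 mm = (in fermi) 4.915e+12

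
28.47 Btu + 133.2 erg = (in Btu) 28.47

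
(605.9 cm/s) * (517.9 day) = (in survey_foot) 8.895e+08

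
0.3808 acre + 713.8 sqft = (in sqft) 1.73e+04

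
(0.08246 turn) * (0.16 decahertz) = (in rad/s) 0.829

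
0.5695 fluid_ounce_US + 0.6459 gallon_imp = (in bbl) 0.01857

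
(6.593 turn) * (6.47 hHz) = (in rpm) 2.559e+05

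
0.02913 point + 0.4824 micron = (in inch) 0.0004236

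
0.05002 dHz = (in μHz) 5002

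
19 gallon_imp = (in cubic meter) 0.08638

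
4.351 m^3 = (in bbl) 27.37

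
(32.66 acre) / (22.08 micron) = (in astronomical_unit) 0.04001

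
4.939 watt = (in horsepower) 0.006623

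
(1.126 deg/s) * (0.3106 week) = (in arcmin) 1.269e+07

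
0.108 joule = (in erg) 1.08e+06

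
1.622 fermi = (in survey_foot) 5.322e-15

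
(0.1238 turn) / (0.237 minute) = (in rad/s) 0.0547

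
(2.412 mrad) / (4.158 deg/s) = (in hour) 9.232e-06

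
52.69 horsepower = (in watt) 3.929e+04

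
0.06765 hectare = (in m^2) 676.5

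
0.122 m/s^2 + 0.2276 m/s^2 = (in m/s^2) 0.3496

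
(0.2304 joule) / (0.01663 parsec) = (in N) 4.49e-16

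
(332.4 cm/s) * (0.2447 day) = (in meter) 7.028e+04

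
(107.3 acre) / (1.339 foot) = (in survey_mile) 661.1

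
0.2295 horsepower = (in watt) 171.1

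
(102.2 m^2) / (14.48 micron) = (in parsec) 2.287e-10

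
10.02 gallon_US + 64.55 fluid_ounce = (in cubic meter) 0.03984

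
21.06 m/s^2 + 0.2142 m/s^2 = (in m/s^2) 21.27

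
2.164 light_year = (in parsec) 0.6635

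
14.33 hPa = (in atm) 0.01414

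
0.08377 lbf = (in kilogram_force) 0.038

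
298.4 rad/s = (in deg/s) 1.71e+04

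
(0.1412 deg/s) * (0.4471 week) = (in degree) 3.818e+04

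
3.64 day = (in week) 0.52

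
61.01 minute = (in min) 61.01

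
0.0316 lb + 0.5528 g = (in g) 14.89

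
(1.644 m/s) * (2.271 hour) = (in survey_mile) 8.352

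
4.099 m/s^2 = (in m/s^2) 4.099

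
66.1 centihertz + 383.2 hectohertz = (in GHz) 3.832e-05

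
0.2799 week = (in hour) 47.02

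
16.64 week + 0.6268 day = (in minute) 1.686e+05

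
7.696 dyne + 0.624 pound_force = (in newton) 2.776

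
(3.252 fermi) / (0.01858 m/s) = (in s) 1.75e-13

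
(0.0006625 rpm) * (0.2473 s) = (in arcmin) 0.05898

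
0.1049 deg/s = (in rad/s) 0.001831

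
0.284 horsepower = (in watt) 211.8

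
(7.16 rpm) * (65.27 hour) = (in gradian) 1.122e+07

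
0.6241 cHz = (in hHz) 6.241e-05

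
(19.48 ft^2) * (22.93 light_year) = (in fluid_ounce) 1.328e+22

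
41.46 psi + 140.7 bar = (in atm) 141.7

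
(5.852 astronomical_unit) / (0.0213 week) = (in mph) 1.52e+08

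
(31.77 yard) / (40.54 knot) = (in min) 0.02322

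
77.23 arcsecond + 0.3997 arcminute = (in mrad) 0.4907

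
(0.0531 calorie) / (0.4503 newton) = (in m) 0.4934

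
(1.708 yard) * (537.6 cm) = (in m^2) 8.396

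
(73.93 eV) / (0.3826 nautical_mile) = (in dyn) 1.672e-15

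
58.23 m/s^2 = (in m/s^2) 58.23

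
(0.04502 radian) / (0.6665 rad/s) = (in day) 7.818e-07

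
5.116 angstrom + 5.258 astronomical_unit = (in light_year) 8.314e-05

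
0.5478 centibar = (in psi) 0.07945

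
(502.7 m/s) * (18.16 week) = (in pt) 1.565e+13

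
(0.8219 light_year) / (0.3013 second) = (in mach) 7.579e+13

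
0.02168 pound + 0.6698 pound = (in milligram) 3.137e+05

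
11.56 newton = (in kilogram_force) 1.179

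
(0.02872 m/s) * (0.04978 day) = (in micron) 1.235e+08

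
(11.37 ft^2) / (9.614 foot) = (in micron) 3.605e+05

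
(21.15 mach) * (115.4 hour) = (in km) 2.992e+06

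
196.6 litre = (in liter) 196.6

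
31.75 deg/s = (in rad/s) 0.5541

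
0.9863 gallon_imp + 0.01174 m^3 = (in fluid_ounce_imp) 571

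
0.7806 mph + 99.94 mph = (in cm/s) 4503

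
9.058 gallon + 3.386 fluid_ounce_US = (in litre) 34.39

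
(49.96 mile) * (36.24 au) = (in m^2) 4.359e+17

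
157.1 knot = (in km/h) 290.9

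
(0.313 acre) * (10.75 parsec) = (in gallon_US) 1.11e+23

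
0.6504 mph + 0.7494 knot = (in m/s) 0.6763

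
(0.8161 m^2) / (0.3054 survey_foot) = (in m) 8.767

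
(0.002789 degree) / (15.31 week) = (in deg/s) 3.012e-10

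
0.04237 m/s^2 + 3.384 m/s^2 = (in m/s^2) 3.426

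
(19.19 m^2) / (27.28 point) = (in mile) 1.239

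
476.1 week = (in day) 3333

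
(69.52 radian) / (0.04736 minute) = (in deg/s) 1402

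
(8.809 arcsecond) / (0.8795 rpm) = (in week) 7.667e-10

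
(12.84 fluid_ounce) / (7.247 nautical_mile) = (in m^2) 2.829e-08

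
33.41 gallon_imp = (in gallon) 40.12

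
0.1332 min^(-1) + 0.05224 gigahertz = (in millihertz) 5.224e+10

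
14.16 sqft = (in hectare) 0.0001316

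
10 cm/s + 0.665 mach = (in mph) 506.7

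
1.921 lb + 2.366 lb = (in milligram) 1.945e+06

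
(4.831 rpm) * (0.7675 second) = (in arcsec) 8.009e+04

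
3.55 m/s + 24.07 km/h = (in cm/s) 1024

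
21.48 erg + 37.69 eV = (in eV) 1.341e+13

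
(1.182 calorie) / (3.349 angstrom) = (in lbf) 3.32e+09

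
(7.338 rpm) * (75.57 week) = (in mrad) 3.512e+10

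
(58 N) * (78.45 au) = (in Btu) 6.452e+11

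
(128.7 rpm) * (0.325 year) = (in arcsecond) 2.849e+13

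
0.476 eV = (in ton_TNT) 1.823e-29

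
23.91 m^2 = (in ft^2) 257.4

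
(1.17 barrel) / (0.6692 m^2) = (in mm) 278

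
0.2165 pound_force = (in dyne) 9.63e+04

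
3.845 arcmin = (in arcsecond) 230.7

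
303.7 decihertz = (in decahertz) 3.037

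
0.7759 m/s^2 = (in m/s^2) 0.7759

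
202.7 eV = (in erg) 3.248e-10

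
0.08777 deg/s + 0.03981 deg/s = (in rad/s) 0.002227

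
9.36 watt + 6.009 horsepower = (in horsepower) 6.022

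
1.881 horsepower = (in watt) 1403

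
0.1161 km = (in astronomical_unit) 7.761e-10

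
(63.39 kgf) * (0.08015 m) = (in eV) 3.11e+20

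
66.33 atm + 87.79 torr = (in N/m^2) 6.733e+06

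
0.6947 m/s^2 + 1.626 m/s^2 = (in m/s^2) 2.321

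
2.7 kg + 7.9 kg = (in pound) 23.37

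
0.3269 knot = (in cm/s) 16.82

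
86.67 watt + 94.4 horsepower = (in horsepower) 94.52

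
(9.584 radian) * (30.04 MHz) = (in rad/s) 2.879e+08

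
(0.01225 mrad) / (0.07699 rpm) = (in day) 1.759e-08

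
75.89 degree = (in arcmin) 4553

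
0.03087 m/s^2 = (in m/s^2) 0.03087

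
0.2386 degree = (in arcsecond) 859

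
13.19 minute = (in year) 2.51e-05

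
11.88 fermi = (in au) 7.941e-26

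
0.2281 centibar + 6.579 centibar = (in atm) 0.06718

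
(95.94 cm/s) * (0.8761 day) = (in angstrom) 7.262e+14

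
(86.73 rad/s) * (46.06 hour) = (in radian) 1.438e+07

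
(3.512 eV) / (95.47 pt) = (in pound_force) 3.756e-18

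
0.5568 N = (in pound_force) 0.1252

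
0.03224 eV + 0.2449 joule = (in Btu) 0.0002321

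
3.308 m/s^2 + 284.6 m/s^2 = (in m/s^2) 287.9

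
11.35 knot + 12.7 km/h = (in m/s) 9.367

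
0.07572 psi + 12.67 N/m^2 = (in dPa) 5347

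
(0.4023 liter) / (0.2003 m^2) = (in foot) 0.00659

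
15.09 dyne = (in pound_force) 3.392e-05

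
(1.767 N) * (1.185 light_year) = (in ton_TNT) 4.735e+06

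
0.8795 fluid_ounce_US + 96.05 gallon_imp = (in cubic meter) 0.4367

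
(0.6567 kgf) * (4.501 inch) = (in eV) 4.595e+18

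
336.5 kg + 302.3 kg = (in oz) 2.253e+04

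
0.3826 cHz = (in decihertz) 0.03826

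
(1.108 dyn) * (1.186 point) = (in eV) 2.893e+10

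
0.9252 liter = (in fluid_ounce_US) 31.28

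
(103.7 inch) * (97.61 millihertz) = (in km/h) 0.9256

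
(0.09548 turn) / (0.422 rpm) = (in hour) 0.003771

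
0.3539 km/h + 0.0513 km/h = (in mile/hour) 0.2518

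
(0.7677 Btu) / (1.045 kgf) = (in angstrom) 7.904e+11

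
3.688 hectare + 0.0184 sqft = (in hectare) 3.688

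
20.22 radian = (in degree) 1159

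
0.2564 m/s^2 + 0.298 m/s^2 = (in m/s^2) 0.5544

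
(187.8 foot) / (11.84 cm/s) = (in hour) 0.1343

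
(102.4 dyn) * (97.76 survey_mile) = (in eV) 1.006e+21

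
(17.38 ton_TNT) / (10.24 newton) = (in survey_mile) 4.413e+06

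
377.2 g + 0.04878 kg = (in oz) 15.03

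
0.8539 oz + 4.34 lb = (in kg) 1.993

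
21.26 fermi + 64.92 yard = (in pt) 1.683e+05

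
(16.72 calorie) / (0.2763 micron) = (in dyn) 2.532e+13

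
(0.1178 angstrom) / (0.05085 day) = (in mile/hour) 5.998e-15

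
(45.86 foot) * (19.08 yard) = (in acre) 0.06026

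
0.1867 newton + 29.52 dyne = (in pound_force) 0.04204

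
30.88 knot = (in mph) 35.54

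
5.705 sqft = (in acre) 0.000131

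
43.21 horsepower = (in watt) 3.222e+04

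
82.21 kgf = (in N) 806.2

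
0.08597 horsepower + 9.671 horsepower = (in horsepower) 9.757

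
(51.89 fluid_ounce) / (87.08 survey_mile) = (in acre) 2.706e-12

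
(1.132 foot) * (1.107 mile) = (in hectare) 0.06147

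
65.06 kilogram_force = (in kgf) 65.06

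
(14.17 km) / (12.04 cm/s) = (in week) 0.1946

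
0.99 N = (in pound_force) 0.2226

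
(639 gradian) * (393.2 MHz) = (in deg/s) 2.261e+11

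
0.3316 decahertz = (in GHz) 3.316e-09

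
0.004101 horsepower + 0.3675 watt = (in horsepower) 0.004594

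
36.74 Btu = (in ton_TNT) 9.265e-06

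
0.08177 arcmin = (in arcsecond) 4.906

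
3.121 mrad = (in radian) 0.003121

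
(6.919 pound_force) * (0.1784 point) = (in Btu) 1.836e-06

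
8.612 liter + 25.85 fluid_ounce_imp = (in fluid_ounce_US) 316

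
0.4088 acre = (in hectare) 0.1654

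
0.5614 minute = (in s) 33.68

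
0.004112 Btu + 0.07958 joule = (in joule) 4.418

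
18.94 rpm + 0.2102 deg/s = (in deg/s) 113.9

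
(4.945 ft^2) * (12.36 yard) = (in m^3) 5.192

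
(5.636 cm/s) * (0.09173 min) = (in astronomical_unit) 2.074e-12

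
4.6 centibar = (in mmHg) 34.5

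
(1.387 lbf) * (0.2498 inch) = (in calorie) 0.009356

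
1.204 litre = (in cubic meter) 0.001204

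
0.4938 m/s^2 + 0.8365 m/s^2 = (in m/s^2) 1.33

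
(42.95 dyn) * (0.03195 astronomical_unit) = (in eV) 1.281e+25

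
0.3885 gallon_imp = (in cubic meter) 0.001766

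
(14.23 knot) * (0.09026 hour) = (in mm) 2.379e+06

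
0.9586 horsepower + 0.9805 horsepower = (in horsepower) 1.939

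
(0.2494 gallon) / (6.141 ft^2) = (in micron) 1655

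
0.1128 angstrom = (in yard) 1.234e-11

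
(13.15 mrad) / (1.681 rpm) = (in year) 2.369e-09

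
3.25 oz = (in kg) 0.09214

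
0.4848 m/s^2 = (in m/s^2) 0.4848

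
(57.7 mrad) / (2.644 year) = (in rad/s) 6.92e-10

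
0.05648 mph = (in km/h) 0.0909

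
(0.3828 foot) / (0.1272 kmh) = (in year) 1.047e-07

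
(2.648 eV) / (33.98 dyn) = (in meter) 1.249e-15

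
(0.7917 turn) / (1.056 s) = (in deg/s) 269.9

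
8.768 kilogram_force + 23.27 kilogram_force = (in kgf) 32.04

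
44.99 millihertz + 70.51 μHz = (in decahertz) 0.004506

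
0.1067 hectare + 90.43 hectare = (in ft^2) 9.745e+06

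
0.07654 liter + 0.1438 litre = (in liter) 0.2203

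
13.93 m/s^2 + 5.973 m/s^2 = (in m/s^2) 19.9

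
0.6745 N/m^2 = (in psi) 9.783e-05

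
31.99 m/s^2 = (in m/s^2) 31.99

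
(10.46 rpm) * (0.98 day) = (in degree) 5.314e+06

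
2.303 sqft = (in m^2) 0.214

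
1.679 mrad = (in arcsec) 346.3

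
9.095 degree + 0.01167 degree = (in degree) 9.107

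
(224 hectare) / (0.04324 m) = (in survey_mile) 3.219e+04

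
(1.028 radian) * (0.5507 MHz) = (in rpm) 5.406e+06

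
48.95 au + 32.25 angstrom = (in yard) 8.008e+12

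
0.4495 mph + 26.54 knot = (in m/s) 13.85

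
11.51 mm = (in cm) 1.151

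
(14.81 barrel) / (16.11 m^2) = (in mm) 146.2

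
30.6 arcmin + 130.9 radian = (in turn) 20.83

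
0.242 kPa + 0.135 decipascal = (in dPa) 2420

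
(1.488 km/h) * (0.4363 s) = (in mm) 180.3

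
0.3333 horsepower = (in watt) 248.5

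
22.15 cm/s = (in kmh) 0.7974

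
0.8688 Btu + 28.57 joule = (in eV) 5.899e+21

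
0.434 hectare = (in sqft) 4.672e+04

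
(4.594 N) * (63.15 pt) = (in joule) 0.1023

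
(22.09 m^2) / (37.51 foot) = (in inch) 76.07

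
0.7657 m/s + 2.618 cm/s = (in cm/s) 79.19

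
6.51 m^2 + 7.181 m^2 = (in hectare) 0.001369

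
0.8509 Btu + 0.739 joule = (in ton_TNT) 2.147e-07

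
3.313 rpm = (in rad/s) 0.3469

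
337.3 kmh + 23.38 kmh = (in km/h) 360.7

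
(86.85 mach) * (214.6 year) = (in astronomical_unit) 1338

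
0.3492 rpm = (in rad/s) 0.03657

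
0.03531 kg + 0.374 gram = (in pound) 0.07867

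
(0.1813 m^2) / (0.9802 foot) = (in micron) 6.068e+05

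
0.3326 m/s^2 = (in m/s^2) 0.3326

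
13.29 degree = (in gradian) 14.77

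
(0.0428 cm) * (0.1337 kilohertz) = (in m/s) 0.05722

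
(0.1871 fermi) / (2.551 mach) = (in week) 3.562e-25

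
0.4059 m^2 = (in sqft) 4.369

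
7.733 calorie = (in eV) 2.019e+20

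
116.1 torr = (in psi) 2.245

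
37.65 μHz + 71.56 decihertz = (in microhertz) 7.156e+06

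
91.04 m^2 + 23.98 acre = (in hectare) 9.713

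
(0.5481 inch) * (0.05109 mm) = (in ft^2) 7.656e-06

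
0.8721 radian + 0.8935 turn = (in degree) 371.6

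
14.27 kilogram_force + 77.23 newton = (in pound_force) 48.82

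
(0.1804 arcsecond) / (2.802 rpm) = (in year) 9.452e-14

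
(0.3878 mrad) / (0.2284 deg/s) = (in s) 0.09728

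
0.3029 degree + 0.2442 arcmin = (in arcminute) 18.42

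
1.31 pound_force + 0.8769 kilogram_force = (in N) 14.43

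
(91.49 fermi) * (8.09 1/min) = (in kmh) 4.441e-14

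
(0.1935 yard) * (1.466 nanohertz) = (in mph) 5.802e-10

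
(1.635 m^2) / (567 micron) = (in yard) 3154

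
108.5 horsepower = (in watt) 8.091e+04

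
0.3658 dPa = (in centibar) 3.658e-05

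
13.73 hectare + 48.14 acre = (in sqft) 3.575e+06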